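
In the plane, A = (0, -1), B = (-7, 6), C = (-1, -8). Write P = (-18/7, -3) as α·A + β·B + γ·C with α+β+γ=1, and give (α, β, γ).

Signed area of the reference triangle: [ABC] = ½·(0·(6−(-8)) + (-7)·(-8−(-1)) + (-1)·(-1−6)) = ½·(0 + 49 + 7) = 28.
[PBC] = ½·((-18/7)·(6−(-8)) + (-7)·(-8−(-3)) + (-1)·(-3−6)) = ½·(-36 + 35 + 9) = 4, so the A-coordinate is 4/28 = 1/7.
[APC] = ½·(0·(-3−(-8)) + (-18/7)·(-8−(-1)) + (-1)·(-1−(-3))) = ½·(0 + 18 − 2) = 8, so the B-coordinate is 2/7.
[ABP] = ½·(0·(6−(-3)) + (-7)·(-3−(-1)) + (-18/7)·(-1−6)) = ½·(0 + 14 + 18) = 16, so the C-coordinate is 4/7.
Check: 1/7 + 2/7 + 4/7 = 1.

(1/7, 2/7, 4/7)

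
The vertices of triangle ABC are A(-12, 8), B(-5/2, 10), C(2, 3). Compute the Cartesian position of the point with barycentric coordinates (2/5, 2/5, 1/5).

P = (2/5)·A + (2/5)·B + (1/5)·C.
x-coordinate: (2/5)·(-12) + (2/5)·(-5/2) + (1/5)·2 = -27/5.
y-coordinate: (2/5)·8 + (2/5)·10 + (1/5)·3 = 39/5.

(-27/5, 39/5)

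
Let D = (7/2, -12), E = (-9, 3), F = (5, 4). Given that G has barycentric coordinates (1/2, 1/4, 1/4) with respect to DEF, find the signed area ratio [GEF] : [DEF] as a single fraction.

The signed ratio [GEF]/[DEF] equals the barycentric coordinate of G at vertex D, which is 1/2.

1/2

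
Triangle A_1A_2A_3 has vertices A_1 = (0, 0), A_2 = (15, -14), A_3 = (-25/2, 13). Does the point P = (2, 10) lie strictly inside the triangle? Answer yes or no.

no

Barycentric coordinates of P: (-309/20, 151/20, 89/10).
The three coordinates are negative, positive, positive; a point is interior exactly when all three are positive.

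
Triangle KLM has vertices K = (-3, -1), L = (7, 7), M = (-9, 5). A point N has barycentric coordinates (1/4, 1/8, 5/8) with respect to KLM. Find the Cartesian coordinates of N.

N = (1/4)·K + (1/8)·L + (5/8)·M.
x-coordinate: (1/4)·(-3) + (1/8)·7 + (5/8)·(-9) = -11/2.
y-coordinate: (1/4)·(-1) + (1/8)·7 + (5/8)·5 = 15/4.

(-11/2, 15/4)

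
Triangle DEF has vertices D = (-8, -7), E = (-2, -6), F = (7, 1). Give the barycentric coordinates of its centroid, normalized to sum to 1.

(1/3, 1/3, 1/3)

The centroid is the average of the vertices, so each weight is 1/3.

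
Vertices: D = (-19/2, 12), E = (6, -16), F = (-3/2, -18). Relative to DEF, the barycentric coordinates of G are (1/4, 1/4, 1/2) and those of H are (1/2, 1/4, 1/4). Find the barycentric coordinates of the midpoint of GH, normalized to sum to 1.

(3/8, 1/4, 3/8)

Since both coordinate triples sum to 1, the midpoint's barycentrics are the componentwise average.
(1/4+1/2)/2 = 3/8; similarly 1/4 and 3/8.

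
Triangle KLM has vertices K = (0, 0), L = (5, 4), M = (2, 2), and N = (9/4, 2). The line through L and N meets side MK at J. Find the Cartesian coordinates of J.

Barycentric coordinates of N with respect to KLM: (1/4, 1/4, 1/2).
On side MK the L-coordinate is zero; dropping N's L-weight 1/4 and renormalizing the remaining 1/2 : 1/4 gives weights 2/3, 1/3 on M, K.
J = (2/3)·(2, 2) + (1/3)·(0, 0) = (4/3, 4/3).

(4/3, 4/3)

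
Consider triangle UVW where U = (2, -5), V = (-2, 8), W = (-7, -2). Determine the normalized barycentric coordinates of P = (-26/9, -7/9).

Signed area of the reference triangle: [UVW] = ½·(2·(8−(-2)) + (-2)·(-2−(-5)) + (-7)·(-5−8)) = ½·(20 − 6 + 91) = 105/2.
[PVW] = ½·((-26/9)·(8−(-2)) + (-2)·(-2−(-7/9)) + (-7)·(-7/9−8)) = ½·(-260/9 + 22/9 + 553/9) = 35/2, so the U-coordinate is (35/2)/(105/2) = 1/3.
[UPW] = ½·(2·(-7/9−(-2)) + (-26/9)·(-2−(-5)) + (-7)·(-5−(-7/9))) = ½·(22/9 − 26/3 + 266/9) = 35/3, so the V-coordinate is 2/9.
[UVP] = ½·(2·(8−(-7/9)) + (-2)·(-7/9−(-5)) + (-26/9)·(-5−8)) = ½·(158/9 − 76/9 + 338/9) = 70/3, so the W-coordinate is 4/9.

(1/3, 2/9, 4/9)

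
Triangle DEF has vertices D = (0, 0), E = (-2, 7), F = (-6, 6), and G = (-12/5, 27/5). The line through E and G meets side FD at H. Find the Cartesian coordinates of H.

(-3, 3)

Barycentric coordinates of G with respect to DEF: (1/5, 3/5, 1/5).
On side FD the E-coordinate is zero; dropping G's E-weight 3/5 and renormalizing the remaining 1/5 : 1/5 gives weights 1/2, 1/2 on F, D.
H = (1/2)·(-6, 6) + (1/2)·(0, 0) = (-3, 3).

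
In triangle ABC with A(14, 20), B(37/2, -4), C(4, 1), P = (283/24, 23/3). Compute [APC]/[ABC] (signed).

1/4

[ABC] = ½·(14·(-4−1) + (37/2)·(1−20) + 4·(20−(-4))) = ½·(-70 − 703/2 + 96) = -651/4.
[APC] = ½·(14·(23/3−1) + (283/24)·(1−20) + 4·(20−(23/3))) = ½·(280/3 − 5377/24 + 148/3) = -651/16, so the ratio is (-651/16)/(-651/4) = 1/4.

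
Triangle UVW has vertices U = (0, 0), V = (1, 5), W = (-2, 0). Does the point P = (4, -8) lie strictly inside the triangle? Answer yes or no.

no

Barycentric coordinates of P: (27/5, -8/5, -14/5).
The three coordinates are positive, negative, negative; a point is interior exactly when all three are positive.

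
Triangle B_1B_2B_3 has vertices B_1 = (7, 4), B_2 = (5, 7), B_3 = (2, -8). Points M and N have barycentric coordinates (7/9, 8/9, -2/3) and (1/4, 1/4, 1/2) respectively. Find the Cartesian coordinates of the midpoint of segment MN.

(113/18, 161/24)

Barycentric coordinates of the midpoint are the average: (37/72, 41/72, -1/12).
Converting: (37/72)·B_1 + (41/72)·B_2 + (-1/12)·B_3 = (113/18, 161/24).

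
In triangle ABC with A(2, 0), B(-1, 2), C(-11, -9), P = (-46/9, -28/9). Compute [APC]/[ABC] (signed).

[ABC] = ½·(2·(2−(-9)) + (-1)·(-9−0) + (-11)·(0−2)) = ½·(22 + 9 + 22) = 53/2.
[APC] = ½·(2·(-28/9−(-9)) + (-46/9)·(-9−0) + (-11)·(0−(-28/9))) = ½·(106/9 + 46 − 308/9) = 106/9, so the ratio is (106/9)/(53/2) = 4/9.

4/9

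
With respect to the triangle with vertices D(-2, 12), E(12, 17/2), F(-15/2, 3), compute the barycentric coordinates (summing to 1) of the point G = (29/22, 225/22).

Signed area of the reference triangle: [DEF] = ½·((-2)·(17/2−3) + 12·(3−12) + (-15/2)·(12−(17/2))) = ½·(-11 − 108 − 105/4) = -581/8.
[GEF] = ½·((29/22)·(17/2−3) + 12·(3−(225/22)) + (-15/2)·(225/22−(17/2))) = ½·(29/4 − 954/11 − 285/22) = -4067/88, so the D-coordinate is (-4067/88)/(-581/8) = 7/11.
[DGF] = ½·((-2)·(225/22−3) + (29/22)·(3−12) + (-15/2)·(12−(225/22))) = ½·(-159/11 − 261/22 − 585/44) = -1743/88, so the E-coordinate is 3/11.
[DEG] = ½·((-2)·(17/2−(225/22)) + 12·(225/22−12) + (29/22)·(12−(17/2))) = ½·(38/11 − 234/11 + 203/44) = -581/88, so the F-coordinate is 1/11.
Check: 7/11 + 3/11 + 1/11 = 1.

(7/11, 3/11, 1/11)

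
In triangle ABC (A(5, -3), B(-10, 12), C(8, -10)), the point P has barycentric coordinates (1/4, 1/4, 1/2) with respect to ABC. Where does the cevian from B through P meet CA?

Line BP meets CA where the B-coordinate vanishes; zeroing P's B-weight and renormalizing leaves C, A-weights 1/2 : 1/4 → (2/3, 1/3).
So Q = (2/3)·C + (1/3)·A = (7, -23/3).

(7, -23/3)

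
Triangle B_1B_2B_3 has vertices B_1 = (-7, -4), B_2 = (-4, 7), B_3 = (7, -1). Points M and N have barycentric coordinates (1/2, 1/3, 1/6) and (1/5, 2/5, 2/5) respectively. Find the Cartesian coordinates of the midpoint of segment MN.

(-29/15, 53/60)

Barycentric coordinates of the midpoint are the average: (7/20, 11/30, 17/60).
Converting: (7/20)·B_1 + (11/30)·B_2 + (17/60)·B_3 = (-29/15, 53/60).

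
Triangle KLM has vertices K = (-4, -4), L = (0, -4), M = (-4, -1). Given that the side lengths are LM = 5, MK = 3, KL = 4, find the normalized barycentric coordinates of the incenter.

(5/12, 1/4, 1/3)

The incenter has barycentric coordinates proportional to the opposite side lengths: (5 : 3 : 4).
Normalizing by 5+3+4 = 12 gives (5/12, 1/4, 1/3).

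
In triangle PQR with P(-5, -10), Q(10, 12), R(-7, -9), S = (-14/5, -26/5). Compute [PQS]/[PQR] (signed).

2/5

[PQR] = ½·((-5)·(12−(-9)) + 10·(-9−(-10)) + (-7)·(-10−12)) = ½·(-105 + 10 + 154) = 59/2.
[PQS] = ½·((-5)·(12−(-26/5)) + 10·(-26/5−(-10)) + (-14/5)·(-10−12)) = ½·(-86 + 48 + 308/5) = 59/5, so the ratio is (59/5)/(59/2) = 2/5.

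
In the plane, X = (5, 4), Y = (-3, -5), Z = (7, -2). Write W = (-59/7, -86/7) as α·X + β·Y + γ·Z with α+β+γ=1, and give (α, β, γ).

Signed area of the reference triangle: [XYZ] = ½·(5·(-5−(-2)) + (-3)·(-2−4) + 7·(4−(-5))) = ½·(-15 + 18 + 63) = 33.
[WYZ] = ½·((-59/7)·(-5−(-2)) + (-3)·(-2−(-86/7)) + 7·(-86/7−(-5))) = ½·(177/7 − 216/7 − 51) = -198/7, so the X-coordinate is (-198/7)/33 = -6/7.
[XWZ] = ½·(5·(-86/7−(-2)) + (-59/7)·(-2−4) + 7·(4−(-86/7))) = ½·(-360/7 + 354/7 + 114) = 396/7, so the Y-coordinate is 12/7.
[XYW] = ½·(5·(-5−(-86/7)) + (-3)·(-86/7−4) + (-59/7)·(4−(-5))) = ½·(255/7 + 342/7 − 531/7) = 33/7, so the Z-coordinate is 1/7.

(-6/7, 12/7, 1/7)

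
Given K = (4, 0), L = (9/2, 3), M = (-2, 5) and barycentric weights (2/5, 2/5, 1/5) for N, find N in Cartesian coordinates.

(3, 11/5)

N = (2/5)·K + (2/5)·L + (1/5)·M.
x-coordinate: (2/5)·4 + (2/5)·(9/2) + (1/5)·(-2) = 3.
y-coordinate: (2/5)·0 + (2/5)·3 + (1/5)·5 = 11/5.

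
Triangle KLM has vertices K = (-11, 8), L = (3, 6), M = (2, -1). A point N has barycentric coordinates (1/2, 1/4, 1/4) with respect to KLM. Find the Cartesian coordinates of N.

N = (1/2)·K + (1/4)·L + (1/4)·M.
x-coordinate: (1/2)·(-11) + (1/4)·3 + (1/4)·2 = -17/4.
y-coordinate: (1/2)·8 + (1/4)·6 + (1/4)·(-1) = 21/4.

(-17/4, 21/4)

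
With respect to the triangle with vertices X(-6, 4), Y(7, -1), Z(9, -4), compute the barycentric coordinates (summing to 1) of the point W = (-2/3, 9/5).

Signed area of the reference triangle: [XYZ] = ½·((-6)·(-1−(-4)) + 7·(-4−4) + 9·(4−(-1))) = ½·(-18 − 56 + 45) = -29/2.
[WYZ] = ½·((-2/3)·(-1−(-4)) + 7·(-4−(9/5)) + 9·(9/5−(-1))) = ½·(-2 − 203/5 + 126/5) = -87/10, so the X-coordinate is (-87/10)/(-29/2) = 3/5.
[XWZ] = ½·((-6)·(9/5−(-4)) + (-2/3)·(-4−4) + 9·(4−(9/5))) = ½·(-174/5 + 16/3 + 99/5) = -29/6, so the Y-coordinate is 1/3.
[XYW] = ½·((-6)·(-1−(9/5)) + 7·(9/5−4) + (-2/3)·(4−(-1))) = ½·(84/5 − 77/5 − 10/3) = -29/30, so the Z-coordinate is 1/15.

(3/5, 1/3, 1/15)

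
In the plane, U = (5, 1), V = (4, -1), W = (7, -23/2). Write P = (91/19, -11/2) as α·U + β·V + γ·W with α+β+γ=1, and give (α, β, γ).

Signed area of the reference triangle: [UVW] = ½·(5·(-1−(-23/2)) + 4·(-23/2−1) + 7·(1−(-1))) = ½·(105/2 − 50 + 14) = 33/4.
[PVW] = ½·((91/19)·(-1−(-23/2)) + 4·(-23/2−(-11/2)) + 7·(-11/2−(-1))) = ½·(1911/38 − 24 − 63/2) = -99/38, so the U-coordinate is (-99/38)/(33/4) = -6/19.
[UPW] = ½·(5·(-11/2−(-23/2)) + (91/19)·(-23/2−1) + 7·(1−(-11/2))) = ½·(30 − 2275/38 + 91/2) = 297/38, so the V-coordinate is 18/19.
[UVP] = ½·(5·(-1−(-11/2)) + 4·(-11/2−1) + (91/19)·(1−(-1))) = ½·(45/2 − 26 + 182/19) = 231/76, so the W-coordinate is 7/19.
Check: -6/19 + 18/19 + 7/19 = 1.

(-6/19, 18/19, 7/19)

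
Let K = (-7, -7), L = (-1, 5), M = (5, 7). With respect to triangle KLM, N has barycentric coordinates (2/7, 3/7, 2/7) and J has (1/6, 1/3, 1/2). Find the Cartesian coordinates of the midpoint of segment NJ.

Barycentric coordinates of the midpoint are the average: (19/84, 8/21, 11/28).
Converting: (19/84)·K + (8/21)·L + (11/28)·M = (0, 43/14).

(0, 43/14)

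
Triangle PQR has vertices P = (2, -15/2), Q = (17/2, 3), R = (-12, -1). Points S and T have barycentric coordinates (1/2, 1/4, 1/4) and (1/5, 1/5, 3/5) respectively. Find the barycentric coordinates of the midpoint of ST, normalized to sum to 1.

(7/20, 9/40, 17/40)

Since both coordinate triples sum to 1, the midpoint's barycentrics are the componentwise average.
(1/2+1/5)/2 = 7/20; similarly 9/40 and 17/40.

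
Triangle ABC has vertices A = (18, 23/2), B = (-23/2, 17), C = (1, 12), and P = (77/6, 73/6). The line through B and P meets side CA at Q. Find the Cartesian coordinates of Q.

(127/8, 185/16)

Barycentric coordinates of P with respect to ABC: (7/9, 1/9, 1/9).
On side CA the B-coordinate is zero; dropping P's B-weight 1/9 and renormalizing the remaining 1/9 : 7/9 gives weights 1/8, 7/8 on C, A.
Q = (1/8)·(1, 12) + (7/8)·(18, 23/2) = (127/8, 185/16).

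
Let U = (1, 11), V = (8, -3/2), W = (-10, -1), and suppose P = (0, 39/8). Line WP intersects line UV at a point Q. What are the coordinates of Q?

Barycentric coordinates of P with respect to UVW: (1/2, 1/4, 1/4).
On side UV the W-coordinate is zero; dropping P's W-weight 1/4 and renormalizing the remaining 1/2 : 1/4 gives weights 2/3, 1/3 on U, V.
Q = (2/3)·(1, 11) + (1/3)·(8, -3/2) = (10/3, 41/6).

(10/3, 41/6)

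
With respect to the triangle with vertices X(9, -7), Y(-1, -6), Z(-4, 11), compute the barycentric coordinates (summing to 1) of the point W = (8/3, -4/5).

(7/15, 1/5, 1/3)

Signed area of the reference triangle: [XYZ] = ½·(9·(-6−11) + (-1)·(11−(-7)) + (-4)·(-7−(-6))) = ½·(-153 − 18 + 4) = -167/2.
[WYZ] = ½·((8/3)·(-6−11) + (-1)·(11−(-4/5)) + (-4)·(-4/5−(-6))) = ½·(-136/3 − 59/5 − 104/5) = -1169/30, so the X-coordinate is (-1169/30)/(-167/2) = 7/15.
[XWZ] = ½·(9·(-4/5−11) + (8/3)·(11−(-7)) + (-4)·(-7−(-4/5))) = ½·(-531/5 + 48 + 124/5) = -167/10, so the Y-coordinate is 1/5.
[XYW] = ½·(9·(-6−(-4/5)) + (-1)·(-4/5−(-7)) + (8/3)·(-7−(-6))) = ½·(-234/5 − 31/5 − 8/3) = -167/6, so the Z-coordinate is 1/3.
Check: 7/15 + 1/5 + 1/3 = 1.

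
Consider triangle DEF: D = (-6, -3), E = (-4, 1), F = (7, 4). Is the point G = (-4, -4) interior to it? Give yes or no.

no

Barycentric coordinates of G: (55/38, -27/38, 5/19).
The three coordinates are positive, negative, positive; a point is interior exactly when all three are positive.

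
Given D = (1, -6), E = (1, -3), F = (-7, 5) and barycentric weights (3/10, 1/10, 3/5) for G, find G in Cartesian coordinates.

G = (3/10)·D + (1/10)·E + (3/5)·F.
x-coordinate: (3/10)·1 + (1/10)·1 + (3/5)·(-7) = -19/5.
y-coordinate: (3/10)·(-6) + (1/10)·(-3) + (3/5)·5 = 9/10.

(-19/5, 9/10)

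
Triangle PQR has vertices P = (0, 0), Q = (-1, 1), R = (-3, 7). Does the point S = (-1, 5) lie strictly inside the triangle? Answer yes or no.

Barycentric coordinates of S: (2, -2, 1).
The three coordinates are positive, negative, positive; a point is interior exactly when all three are positive.

no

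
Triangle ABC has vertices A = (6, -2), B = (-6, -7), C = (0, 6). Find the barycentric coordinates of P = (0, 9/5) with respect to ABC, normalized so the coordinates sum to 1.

(1/5, 1/5, 3/5)

Signed area of the reference triangle: [ABC] = ½·(6·(-7−6) + (-6)·(6−(-2)) + 0·(-2−(-7))) = ½·(-78 − 48 + 0) = -63.
[PBC] = ½·(0·(-7−6) + (-6)·(6−(9/5)) + 0·(9/5−(-7))) = ½·(0 − 126/5 + 0) = -63/5, so the A-coordinate is (-63/5)/(-63) = 1/5.
[APC] = ½·(6·(9/5−6) + 0·(6−(-2)) + 0·(-2−(9/5))) = ½·(-126/5 + 0 + 0) = -63/5, so the B-coordinate is 1/5.
[ABP] = ½·(6·(-7−(9/5)) + (-6)·(9/5−(-2)) + 0·(-2−(-7))) = ½·(-264/5 − 114/5 + 0) = -189/5, so the C-coordinate is 3/5.
Check: 1/5 + 1/5 + 3/5 = 1.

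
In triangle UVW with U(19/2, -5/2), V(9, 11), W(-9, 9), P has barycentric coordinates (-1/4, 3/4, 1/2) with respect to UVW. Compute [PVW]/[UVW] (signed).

-1/4

The signed ratio [PVW]/[UVW] equals the barycentric coordinate of P at vertex U, which is -1/4.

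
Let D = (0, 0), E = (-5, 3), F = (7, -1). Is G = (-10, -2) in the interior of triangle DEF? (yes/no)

Barycentric coordinates of G: (5, -3/2, -5/2).
The three coordinates are positive, negative, negative; a point is interior exactly when all three are positive.

no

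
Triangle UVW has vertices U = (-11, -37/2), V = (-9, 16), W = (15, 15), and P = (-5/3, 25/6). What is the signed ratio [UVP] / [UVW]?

[UVW] = ½·((-11)·(16−15) + (-9)·(15−(-37/2)) + 15·(-37/2−16)) = ½·(-11 − 603/2 − 1035/2) = -415.
[UVP] = ½·((-11)·(16−(25/6)) + (-9)·(25/6−(-37/2)) + (-5/3)·(-37/2−16)) = ½·(-781/6 − 204 + 115/2) = -415/3, so the ratio is (-415/3)/(-415) = 1/3.

1/3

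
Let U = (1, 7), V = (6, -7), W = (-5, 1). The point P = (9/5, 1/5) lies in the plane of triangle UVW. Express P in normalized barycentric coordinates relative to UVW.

(2/5, 2/5, 1/5)

Signed area of the reference triangle: [UVW] = ½·(1·(-7−1) + 6·(1−7) + (-5)·(7−(-7))) = ½·(-8 − 36 − 70) = -57.
[PVW] = ½·((9/5)·(-7−1) + 6·(1−(1/5)) + (-5)·(1/5−(-7))) = ½·(-72/5 + 24/5 − 36) = -114/5, so the U-coordinate is (-114/5)/(-57) = 2/5.
[UPW] = ½·(1·(1/5−1) + (9/5)·(1−7) + (-5)·(7−(1/5))) = ½·(-4/5 − 54/5 − 34) = -114/5, so the V-coordinate is 2/5.
[UVP] = ½·(1·(-7−(1/5)) + 6·(1/5−7) + (9/5)·(7−(-7))) = ½·(-36/5 − 204/5 + 126/5) = -57/5, so the W-coordinate is 1/5.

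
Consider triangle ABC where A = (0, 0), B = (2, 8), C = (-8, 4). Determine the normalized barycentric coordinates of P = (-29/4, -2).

(7/8, -5/8, 3/4)

Signed area of the reference triangle: [ABC] = ½·(0·(8−4) + 2·(4−0) + (-8)·(0−8)) = ½·(0 + 8 + 64) = 36.
[PBC] = ½·((-29/4)·(8−4) + 2·(4−(-2)) + (-8)·(-2−8)) = ½·(-29 + 12 + 80) = 63/2, so the A-coordinate is (63/2)/36 = 7/8.
[APC] = ½·(0·(-2−4) + (-29/4)·(4−0) + (-8)·(0−(-2))) = ½·(0 − 29 − 16) = -45/2, so the B-coordinate is -5/8.
[ABP] = ½·(0·(8−(-2)) + 2·(-2−0) + (-29/4)·(0−8)) = ½·(0 − 4 + 58) = 27, so the C-coordinate is 3/4.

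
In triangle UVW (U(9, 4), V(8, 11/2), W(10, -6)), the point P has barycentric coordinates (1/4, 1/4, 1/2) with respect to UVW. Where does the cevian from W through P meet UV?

(17/2, 19/4)

Line WP meets UV where the W-coordinate vanishes; zeroing P's W-weight and renormalizing leaves U, V-weights 1/4 : 1/4 → (1/2, 1/2).
So Q = (1/2)·U + (1/2)·V = (17/2, 19/4).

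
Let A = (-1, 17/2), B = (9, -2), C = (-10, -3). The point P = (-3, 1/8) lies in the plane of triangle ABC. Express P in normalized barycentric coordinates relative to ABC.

(1/4, 1/4, 1/2)

Signed area of the reference triangle: [ABC] = ½·((-1)·(-2−(-3)) + 9·(-3−(17/2)) + (-10)·(17/2−(-2))) = ½·(-1 − 207/2 − 105) = -419/4.
[PBC] = ½·((-3)·(-2−(-3)) + 9·(-3−(1/8)) + (-10)·(1/8−(-2))) = ½·(-3 − 225/8 − 85/4) = -419/16, so the A-coordinate is (-419/16)/(-419/4) = 1/4.
[APC] = ½·((-1)·(1/8−(-3)) + (-3)·(-3−(17/2)) + (-10)·(17/2−(1/8))) = ½·(-25/8 + 69/2 − 335/4) = -419/16, so the B-coordinate is 1/4.
[ABP] = ½·((-1)·(-2−(1/8)) + 9·(1/8−(17/2)) + (-3)·(17/2−(-2))) = ½·(17/8 − 603/8 − 63/2) = -419/8, so the C-coordinate is 1/2.
Check: 1/4 + 1/4 + 1/2 = 1.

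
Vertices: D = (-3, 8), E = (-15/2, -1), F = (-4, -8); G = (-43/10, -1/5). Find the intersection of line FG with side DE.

(-9/2, 5)

Barycentric coordinates of G with respect to DEF: (2/5, 1/5, 2/5).
On side DE the F-coordinate is zero; dropping G's F-weight 2/5 and renormalizing the remaining 2/5 : 1/5 gives weights 2/3, 1/3 on D, E.
H = (2/3)·(-3, 8) + (1/3)·(-15/2, -1) = (-9/2, 5).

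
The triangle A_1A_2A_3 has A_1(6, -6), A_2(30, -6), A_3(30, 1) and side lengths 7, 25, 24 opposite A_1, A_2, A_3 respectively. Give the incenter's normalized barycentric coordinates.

The incenter has barycentric coordinates proportional to the opposite side lengths: (7 : 25 : 24).
Normalizing by 7+25+24 = 56 gives (1/8, 25/56, 3/7).

(1/8, 25/56, 3/7)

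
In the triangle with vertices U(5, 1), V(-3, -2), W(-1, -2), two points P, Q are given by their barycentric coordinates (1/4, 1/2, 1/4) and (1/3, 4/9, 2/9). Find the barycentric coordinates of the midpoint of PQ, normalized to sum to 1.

Since both coordinate triples sum to 1, the midpoint's barycentrics are the componentwise average.
(1/4+1/3)/2 = 7/24; similarly 17/36 and 17/72.

(7/24, 17/36, 17/72)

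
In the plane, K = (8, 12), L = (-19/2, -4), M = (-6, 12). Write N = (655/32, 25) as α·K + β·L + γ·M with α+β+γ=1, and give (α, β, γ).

(27/16, -13/16, 1/8)

Signed area of the reference triangle: [KLM] = ½·(8·(-4−12) + (-19/2)·(12−12) + (-6)·(12−(-4))) = ½·(-128 + 0 − 96) = -112.
[NLM] = ½·((655/32)·(-4−12) + (-19/2)·(12−25) + (-6)·(25−(-4))) = ½·(-655/2 + 247/2 − 174) = -189, so the K-coordinate is (-189)/(-112) = 27/16.
[KNM] = ½·(8·(25−12) + (655/32)·(12−12) + (-6)·(12−25)) = ½·(104 + 0 + 78) = 91, so the L-coordinate is -13/16.
[KLN] = ½·(8·(-4−25) + (-19/2)·(25−12) + (655/32)·(12−(-4))) = ½·(-232 − 247/2 + 655/2) = -14, so the M-coordinate is 1/8.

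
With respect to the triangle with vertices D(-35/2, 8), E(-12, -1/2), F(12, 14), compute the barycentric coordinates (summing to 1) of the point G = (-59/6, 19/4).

(1/3, 1/2, 1/6)

Signed area of the reference triangle: [DEF] = ½·((-35/2)·(-1/2−14) + (-12)·(14−8) + 12·(8−(-1/2))) = ½·(1015/4 − 72 + 102) = 1135/8.
[GEF] = ½·((-59/6)·(-1/2−14) + (-12)·(14−(19/4)) + 12·(19/4−(-1/2))) = ½·(1711/12 − 111 + 63) = 1135/24, so the D-coordinate is (1135/24)/(1135/8) = 1/3.
[DGF] = ½·((-35/2)·(19/4−14) + (-59/6)·(14−8) + 12·(8−(19/4))) = ½·(1295/8 − 59 + 39) = 1135/16, so the E-coordinate is 1/2.
[DEG] = ½·((-35/2)·(-1/2−(19/4)) + (-12)·(19/4−8) + (-59/6)·(8−(-1/2))) = ½·(735/8 + 39 − 1003/12) = 1135/48, so the F-coordinate is 1/6.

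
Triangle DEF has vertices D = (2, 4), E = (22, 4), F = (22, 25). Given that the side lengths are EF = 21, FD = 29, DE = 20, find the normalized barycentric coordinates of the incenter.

(3/10, 29/70, 2/7)

The incenter has barycentric coordinates proportional to the opposite side lengths: (21 : 29 : 20).
Normalizing by 21+29+20 = 70 gives (3/10, 29/70, 2/7).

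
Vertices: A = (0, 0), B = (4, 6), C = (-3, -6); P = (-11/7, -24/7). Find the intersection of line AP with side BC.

Barycentric coordinates of P with respect to ABC: (1/7, 1/7, 5/7).
On side BC the A-coordinate is zero; dropping P's A-weight 1/7 and renormalizing the remaining 1/7 : 5/7 gives weights 1/6, 5/6 on B, C.
Q = (1/6)·(4, 6) + (5/6)·(-3, -6) = (-11/6, -4).

(-11/6, -4)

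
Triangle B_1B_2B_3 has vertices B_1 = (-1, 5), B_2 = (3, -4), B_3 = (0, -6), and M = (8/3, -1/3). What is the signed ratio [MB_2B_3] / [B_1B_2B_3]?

1/3

[B_1B_2B_3] = ½·((-1)·(-4−(-6)) + 3·(-6−5) + 0·(5−(-4))) = ½·(-2 − 33 + 0) = -35/2.
[MB_2B_3] = ½·((8/3)·(-4−(-6)) + 3·(-6−(-1/3)) + 0·(-1/3−(-4))) = ½·(16/3 − 17 + 0) = -35/6, so the ratio is (-35/6)/(-35/2) = 1/3.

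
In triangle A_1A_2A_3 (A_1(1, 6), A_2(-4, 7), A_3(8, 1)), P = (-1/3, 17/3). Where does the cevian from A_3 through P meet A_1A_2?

Barycentric coordinates of P with respect to A_1A_2A_3: (1/3, 1/2, 1/6).
On side A_1A_2 the A_3-coordinate is zero; dropping P's A_3-weight 1/6 and renormalizing the remaining 1/3 : 1/2 gives weights 2/5, 3/5 on A_1, A_2.
Q = (2/5)·(1, 6) + (3/5)·(-4, 7) = (-2, 33/5).

(-2, 33/5)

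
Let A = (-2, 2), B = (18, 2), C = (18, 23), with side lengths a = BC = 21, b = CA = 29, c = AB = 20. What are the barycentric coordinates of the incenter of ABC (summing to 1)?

(3/10, 29/70, 2/7)

The incenter has barycentric coordinates proportional to the opposite side lengths: (21 : 29 : 20).
Normalizing by 21+29+20 = 70 gives (3/10, 29/70, 2/7).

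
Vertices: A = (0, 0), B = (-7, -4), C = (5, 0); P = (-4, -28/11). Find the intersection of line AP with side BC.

(-11/2, -7/2)

Barycentric coordinates of P with respect to ABC: (3/11, 7/11, 1/11).
On side BC the A-coordinate is zero; dropping P's A-weight 3/11 and renormalizing the remaining 7/11 : 1/11 gives weights 7/8, 1/8 on B, C.
Q = (7/8)·(-7, -4) + (1/8)·(5, 0) = (-11/2, -7/2).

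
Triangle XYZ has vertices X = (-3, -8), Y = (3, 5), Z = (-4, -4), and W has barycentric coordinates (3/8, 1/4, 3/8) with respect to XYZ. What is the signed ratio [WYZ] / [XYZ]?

The signed ratio [WYZ]/[XYZ] equals the barycentric coordinate of W at vertex X, which is 3/8.

3/8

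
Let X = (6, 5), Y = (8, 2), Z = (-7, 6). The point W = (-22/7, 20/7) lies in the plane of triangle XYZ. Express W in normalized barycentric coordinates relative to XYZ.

Signed area of the reference triangle: [XYZ] = ½·(6·(2−6) + 8·(6−5) + (-7)·(5−2)) = ½·(-24 + 8 − 21) = -37/2.
[WYZ] = ½·((-22/7)·(2−6) + 8·(6−(20/7)) + (-7)·(20/7−2)) = ½·(88/7 + 176/7 − 6) = 111/7, so the X-coordinate is (111/7)/(-37/2) = -6/7.
[XWZ] = ½·(6·(20/7−6) + (-22/7)·(6−5) + (-7)·(5−(20/7))) = ½·(-132/7 − 22/7 − 15) = -37/2, so the Y-coordinate is 1.
[XYW] = ½·(6·(2−(20/7)) + 8·(20/7−5) + (-22/7)·(5−2)) = ½·(-36/7 − 120/7 − 66/7) = -111/7, so the Z-coordinate is 6/7.

(-6/7, 1, 6/7)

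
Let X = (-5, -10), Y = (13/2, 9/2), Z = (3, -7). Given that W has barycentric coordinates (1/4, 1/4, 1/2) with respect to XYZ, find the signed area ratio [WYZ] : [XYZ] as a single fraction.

1/4

The signed ratio [WYZ]/[XYZ] equals the barycentric coordinate of W at vertex X, which is 1/4.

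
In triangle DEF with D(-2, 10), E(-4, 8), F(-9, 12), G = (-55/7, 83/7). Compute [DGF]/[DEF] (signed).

-1/14

[DEF] = ½·((-2)·(8−12) + (-4)·(12−10) + (-9)·(10−8)) = ½·(8 − 8 − 18) = -9.
[DGF] = ½·((-2)·(83/7−12) + (-55/7)·(12−10) + (-9)·(10−(83/7))) = ½·(2/7 − 110/7 + 117/7) = 9/14, so the ratio is (9/14)/(-9) = -1/14.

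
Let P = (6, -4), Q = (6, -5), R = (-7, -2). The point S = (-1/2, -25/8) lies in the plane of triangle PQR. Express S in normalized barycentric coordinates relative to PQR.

(3/8, 1/8, 1/2)

Signed area of the reference triangle: [PQR] = ½·(6·(-5−(-2)) + 6·(-2−(-4)) + (-7)·(-4−(-5))) = ½·(-18 + 12 − 7) = -13/2.
[SQR] = ½·((-1/2)·(-5−(-2)) + 6·(-2−(-25/8)) + (-7)·(-25/8−(-5))) = ½·(3/2 + 27/4 − 105/8) = -39/16, so the P-coordinate is (-39/16)/(-13/2) = 3/8.
[PSR] = ½·(6·(-25/8−(-2)) + (-1/2)·(-2−(-4)) + (-7)·(-4−(-25/8))) = ½·(-27/4 − 1 + 49/8) = -13/16, so the Q-coordinate is 1/8.
[PQS] = ½·(6·(-5−(-25/8)) + 6·(-25/8−(-4)) + (-1/2)·(-4−(-5))) = ½·(-45/4 + 21/4 − 1/2) = -13/4, so the R-coordinate is 1/2.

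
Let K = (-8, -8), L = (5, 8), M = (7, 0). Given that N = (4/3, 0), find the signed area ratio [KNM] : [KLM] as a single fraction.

1/3

[KLM] = ½·((-8)·(8−0) + 5·(0−(-8)) + 7·(-8−8)) = ½·(-64 + 40 − 112) = -68.
[KNM] = ½·((-8)·(0−0) + (4/3)·(0−(-8)) + 7·(-8−0)) = ½·(0 + 32/3 − 56) = -68/3, so the ratio is (-68/3)/(-68) = 1/3.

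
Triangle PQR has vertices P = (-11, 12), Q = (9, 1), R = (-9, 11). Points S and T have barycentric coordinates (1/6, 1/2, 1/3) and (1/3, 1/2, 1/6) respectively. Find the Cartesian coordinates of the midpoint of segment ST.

(-1/2, 25/4)

Barycentric coordinates of the midpoint are the average: (1/4, 1/2, 1/4).
Converting: (1/4)·P + (1/2)·Q + (1/4)·R = (-1/2, 25/4).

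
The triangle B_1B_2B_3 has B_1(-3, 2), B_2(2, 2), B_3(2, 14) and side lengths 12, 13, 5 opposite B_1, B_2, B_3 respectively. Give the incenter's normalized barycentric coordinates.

The incenter has barycentric coordinates proportional to the opposite side lengths: (12 : 13 : 5).
Normalizing by 12+13+5 = 30 gives (2/5, 13/30, 1/6).

(2/5, 13/30, 1/6)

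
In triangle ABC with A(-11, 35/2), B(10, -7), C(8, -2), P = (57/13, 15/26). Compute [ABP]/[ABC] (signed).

5/13

[ABC] = ½·((-11)·(-7−(-2)) + 10·(-2−(35/2)) + 8·(35/2−(-7))) = ½·(55 − 195 + 196) = 28.
[ABP] = ½·((-11)·(-7−(15/26)) + 10·(15/26−(35/2)) + (57/13)·(35/2−(-7))) = ½·(2167/26 − 2200/13 + 2793/26) = 140/13, so the ratio is (140/13)/28 = 5/13.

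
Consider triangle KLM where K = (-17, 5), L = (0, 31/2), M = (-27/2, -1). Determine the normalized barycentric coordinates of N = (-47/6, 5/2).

(-1/3, 1/3, 1)

Signed area of the reference triangle: [KLM] = ½·((-17)·(31/2−(-1)) + 0·(-1−5) + (-27/2)·(5−(31/2))) = ½·(-561/2 + 0 + 567/4) = -555/8.
[NLM] = ½·((-47/6)·(31/2−(-1)) + 0·(-1−(5/2)) + (-27/2)·(5/2−(31/2))) = ½·(-517/4 + 0 + 351/2) = 185/8, so the K-coordinate is (185/8)/(-555/8) = -1/3.
[KNM] = ½·((-17)·(5/2−(-1)) + (-47/6)·(-1−5) + (-27/2)·(5−(5/2))) = ½·(-119/2 + 47 − 135/4) = -185/8, so the L-coordinate is 1/3.
[KLN] = ½·((-17)·(31/2−(5/2)) + 0·(5/2−5) + (-47/6)·(5−(31/2))) = ½·(-221 + 0 + 329/4) = -555/8, so the M-coordinate is 1.
Check: -1/3 + 1/3 + 1 = 1.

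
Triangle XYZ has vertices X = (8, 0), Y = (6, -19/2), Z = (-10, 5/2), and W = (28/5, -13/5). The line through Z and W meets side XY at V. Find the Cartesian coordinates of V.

Barycentric coordinates of W with respect to XYZ: (3/5, 3/10, 1/10).
On side XY the Z-coordinate is zero; dropping W's Z-weight 1/10 and renormalizing the remaining 3/5 : 3/10 gives weights 2/3, 1/3 on X, Y.
V = (2/3)·(8, 0) + (1/3)·(6, -19/2) = (22/3, -19/6).

(22/3, -19/6)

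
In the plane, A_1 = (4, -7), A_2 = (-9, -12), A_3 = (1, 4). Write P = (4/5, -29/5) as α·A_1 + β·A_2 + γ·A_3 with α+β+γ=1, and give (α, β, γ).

Signed area of the reference triangle: [A_1A_2A_3] = ½·(4·(-12−4) + (-9)·(4−(-7)) + 1·(-7−(-12))) = ½·(-64 − 99 + 5) = -79.
[PA_2A_3] = ½·((4/5)·(-12−4) + (-9)·(4−(-29/5)) + 1·(-29/5−(-12))) = ½·(-64/5 − 441/5 + 31/5) = -237/5, so the A_1-coordinate is (-237/5)/(-79) = 3/5.
[A_1PA_3] = ½·(4·(-29/5−4) + (4/5)·(4−(-7)) + 1·(-7−(-29/5))) = ½·(-196/5 + 44/5 − 6/5) = -79/5, so the A_2-coordinate is 1/5.
[A_1A_2P] = ½·(4·(-12−(-29/5)) + (-9)·(-29/5−(-7)) + (4/5)·(-7−(-12))) = ½·(-124/5 − 54/5 + 4) = -79/5, so the A_3-coordinate is 1/5.

(3/5, 1/5, 1/5)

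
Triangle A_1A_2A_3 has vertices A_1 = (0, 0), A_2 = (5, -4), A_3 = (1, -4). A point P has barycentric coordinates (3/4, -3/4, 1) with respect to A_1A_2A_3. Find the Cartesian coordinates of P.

(-11/4, -1)

P = (3/4)·A_1 + (-3/4)·A_2 + 1·A_3.
x-coordinate: (3/4)·0 + (-3/4)·5 + 1·1 = -11/4.
y-coordinate: (3/4)·0 + (-3/4)·(-4) + 1·(-4) = -1.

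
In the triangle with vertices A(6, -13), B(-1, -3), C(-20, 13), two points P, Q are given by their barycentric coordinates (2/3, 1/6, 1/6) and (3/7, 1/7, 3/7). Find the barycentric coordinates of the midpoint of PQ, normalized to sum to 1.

Since both coordinate triples sum to 1, the midpoint's barycentrics are the componentwise average.
(2/3+3/7)/2 = 23/42; similarly 13/84 and 25/84.

(23/42, 13/84, 25/84)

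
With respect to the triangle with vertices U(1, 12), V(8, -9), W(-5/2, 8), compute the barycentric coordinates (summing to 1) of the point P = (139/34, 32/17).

Signed area of the reference triangle: [UVW] = ½·(1·(-9−8) + 8·(8−12) + (-5/2)·(12−(-9))) = ½·(-17 − 32 − 105/2) = -203/4.
[PVW] = ½·((139/34)·(-9−8) + 8·(8−(32/17)) + (-5/2)·(32/17−(-9))) = ½·(-139/2 + 832/17 − 925/34) = -406/17, so the U-coordinate is (-406/17)/(-203/4) = 8/17.
[UPW] = ½·(1·(32/17−8) + (139/34)·(8−12) + (-5/2)·(12−(32/17))) = ½·(-104/17 − 278/17 − 430/17) = -406/17, so the V-coordinate is 8/17.
[UVP] = ½·(1·(-9−(32/17)) + 8·(32/17−12) + (139/34)·(12−(-9))) = ½·(-185/17 − 1376/17 + 2919/34) = -203/68, so the W-coordinate is 1/17.

(8/17, 8/17, 1/17)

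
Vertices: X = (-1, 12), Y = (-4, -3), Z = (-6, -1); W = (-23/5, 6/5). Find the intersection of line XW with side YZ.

Barycentric coordinates of W with respect to XYZ: (1/5, 1/5, 3/5).
On side YZ the X-coordinate is zero; dropping W's X-weight 1/5 and renormalizing the remaining 1/5 : 3/5 gives weights 1/4, 3/4 on Y, Z.
V = (1/4)·(-4, -3) + (3/4)·(-6, -1) = (-11/2, -3/2).

(-11/2, -3/2)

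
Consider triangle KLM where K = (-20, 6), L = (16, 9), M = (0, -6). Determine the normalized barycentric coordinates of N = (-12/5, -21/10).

(1/5, 1/10, 7/10)

Signed area of the reference triangle: [KLM] = ½·((-20)·(9−(-6)) + 16·(-6−6) + 0·(6−9)) = ½·(-300 − 192 + 0) = -246.
[NLM] = ½·((-12/5)·(9−(-6)) + 16·(-6−(-21/10)) + 0·(-21/10−9)) = ½·(-36 − 312/5 + 0) = -246/5, so the K-coordinate is (-246/5)/(-246) = 1/5.
[KNM] = ½·((-20)·(-21/10−(-6)) + (-12/5)·(-6−6) + 0·(6−(-21/10))) = ½·(-78 + 144/5 + 0) = -123/5, so the L-coordinate is 1/10.
[KLN] = ½·((-20)·(9−(-21/10)) + 16·(-21/10−6) + (-12/5)·(6−9)) = ½·(-222 − 648/5 + 36/5) = -861/5, so the M-coordinate is 7/10.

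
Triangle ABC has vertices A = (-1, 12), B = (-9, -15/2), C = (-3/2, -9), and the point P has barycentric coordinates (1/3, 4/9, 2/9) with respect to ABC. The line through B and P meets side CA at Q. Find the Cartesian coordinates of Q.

Line BP meets CA where the B-coordinate vanishes; zeroing P's B-weight and renormalizing leaves C, A-weights 2/9 : 1/3 → (2/5, 3/5).
So Q = (2/5)·C + (3/5)·A = (-6/5, 18/5).

(-6/5, 18/5)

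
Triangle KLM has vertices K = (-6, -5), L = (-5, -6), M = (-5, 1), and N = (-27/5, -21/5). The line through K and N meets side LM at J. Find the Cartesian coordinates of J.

Barycentric coordinates of N with respect to KLM: (2/5, 2/5, 1/5).
On side LM the K-coordinate is zero; dropping N's K-weight 2/5 and renormalizing the remaining 2/5 : 1/5 gives weights 2/3, 1/3 on L, M.
J = (2/3)·(-5, -6) + (1/3)·(-5, 1) = (-5, -11/3).

(-5, -11/3)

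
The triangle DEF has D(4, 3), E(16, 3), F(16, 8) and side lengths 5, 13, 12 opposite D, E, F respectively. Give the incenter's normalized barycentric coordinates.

(1/6, 13/30, 2/5)

The incenter has barycentric coordinates proportional to the opposite side lengths: (5 : 13 : 12).
Normalizing by 5+13+12 = 30 gives (1/6, 13/30, 2/5).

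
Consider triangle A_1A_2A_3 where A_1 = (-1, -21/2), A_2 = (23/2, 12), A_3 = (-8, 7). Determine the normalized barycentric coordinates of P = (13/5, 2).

(2/5, 2/5, 1/5)

Signed area of the reference triangle: [A_1A_2A_3] = ½·((-1)·(12−7) + (23/2)·(7−(-21/2)) + (-8)·(-21/2−12)) = ½·(-5 + 805/4 + 180) = 1505/8.
[PA_2A_3] = ½·((13/5)·(12−7) + (23/2)·(7−2) + (-8)·(2−12)) = ½·(13 + 115/2 + 80) = 301/4, so the A_1-coordinate is (301/4)/(1505/8) = 2/5.
[A_1PA_3] = ½·((-1)·(2−7) + (13/5)·(7−(-21/2)) + (-8)·(-21/2−2)) = ½·(5 + 91/2 + 100) = 301/4, so the A_2-coordinate is 2/5.
[A_1A_2P] = ½·((-1)·(12−2) + (23/2)·(2−(-21/2)) + (13/5)·(-21/2−12)) = ½·(-10 + 575/4 − 117/2) = 301/8, so the A_3-coordinate is 1/5.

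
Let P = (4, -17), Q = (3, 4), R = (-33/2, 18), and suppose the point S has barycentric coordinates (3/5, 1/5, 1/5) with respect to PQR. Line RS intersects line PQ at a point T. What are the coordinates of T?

(15/4, -47/4)

Line RS meets PQ where the R-coordinate vanishes; zeroing S's R-weight and renormalizing leaves P, Q-weights 3/5 : 1/5 → (3/4, 1/4).
So T = (3/4)·P + (1/4)·Q = (15/4, -47/4).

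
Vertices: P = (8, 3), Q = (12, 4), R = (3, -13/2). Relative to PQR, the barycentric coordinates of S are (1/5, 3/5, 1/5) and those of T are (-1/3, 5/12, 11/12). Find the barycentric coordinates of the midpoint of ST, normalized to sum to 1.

(-1/15, 61/120, 67/120)

Since both coordinate triples sum to 1, the midpoint's barycentrics are the componentwise average.
(1/5+-1/3)/2 = -1/15; similarly 61/120 and 67/120.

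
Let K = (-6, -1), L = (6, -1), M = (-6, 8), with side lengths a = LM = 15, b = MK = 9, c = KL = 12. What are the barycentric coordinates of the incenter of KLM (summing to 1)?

(5/12, 1/4, 1/3)

The incenter has barycentric coordinates proportional to the opposite side lengths: (15 : 9 : 12).
Normalizing by 15+9+12 = 36 gives (5/12, 1/4, 1/3).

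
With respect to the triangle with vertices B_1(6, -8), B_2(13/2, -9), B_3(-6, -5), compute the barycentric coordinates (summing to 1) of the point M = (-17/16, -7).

(-1/2, 7/8, 5/8)

Signed area of the reference triangle: [B_1B_2B_3] = ½·(6·(-9−(-5)) + (13/2)·(-5−(-8)) + (-6)·(-8−(-9))) = ½·(-24 + 39/2 − 6) = -21/4.
[MB_2B_3] = ½·((-17/16)·(-9−(-5)) + (13/2)·(-5−(-7)) + (-6)·(-7−(-9))) = ½·(17/4 + 13 − 12) = 21/8, so the B_1-coordinate is (21/8)/(-21/4) = -1/2.
[B_1MB_3] = ½·(6·(-7−(-5)) + (-17/16)·(-5−(-8)) + (-6)·(-8−(-7))) = ½·(-12 − 51/16 + 6) = -147/32, so the B_2-coordinate is 7/8.
[B_1B_2M] = ½·(6·(-9−(-7)) + (13/2)·(-7−(-8)) + (-17/16)·(-8−(-9))) = ½·(-12 + 13/2 − 17/16) = -105/32, so the B_3-coordinate is 5/8.
Check: -1/2 + 7/8 + 5/8 = 1.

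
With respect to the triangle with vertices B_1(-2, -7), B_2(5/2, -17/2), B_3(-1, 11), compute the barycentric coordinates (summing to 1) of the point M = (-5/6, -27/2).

Signed area of the reference triangle: [B_1B_2B_3] = ½·((-2)·(-17/2−11) + (5/2)·(11−(-7)) + (-1)·(-7−(-17/2))) = ½·(39 + 45 − 3/2) = 165/4.
[MB_2B_3] = ½·((-5/6)·(-17/2−11) + (5/2)·(11−(-27/2)) + (-1)·(-27/2−(-17/2))) = ½·(65/4 + 245/4 + 5) = 165/4, so the B_1-coordinate is (165/4)/(165/4) = 1.
[B_1MB_3] = ½·((-2)·(-27/2−11) + (-5/6)·(11−(-7)) + (-1)·(-7−(-27/2))) = ½·(49 − 15 − 13/2) = 55/4, so the B_2-coordinate is 1/3.
[B_1B_2M] = ½·((-2)·(-17/2−(-27/2)) + (5/2)·(-27/2−(-7)) + (-5/6)·(-7−(-17/2))) = ½·(-10 − 65/4 − 5/4) = -55/4, so the B_3-coordinate is -1/3.
Check: 1 + 1/3 − 1/3 = 1.

(1, 1/3, -1/3)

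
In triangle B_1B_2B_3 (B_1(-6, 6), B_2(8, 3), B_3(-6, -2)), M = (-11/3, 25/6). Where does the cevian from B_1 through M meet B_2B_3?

Barycentric coordinates of M with respect to B_1B_2B_3: (2/3, 1/6, 1/6).
On side B_2B_3 the B_1-coordinate is zero; dropping M's B_1-weight 2/3 and renormalizing the remaining 1/6 : 1/6 gives weights 1/2, 1/2 on B_2, B_3.
N = (1/2)·(8, 3) + (1/2)·(-6, -2) = (1, 1/2).

(1, 1/2)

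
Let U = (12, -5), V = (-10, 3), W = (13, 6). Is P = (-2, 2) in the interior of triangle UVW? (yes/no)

yes

Barycentric coordinates of P: (47/250, 161/250, 21/125).
The three coordinates are positive, positive, positive; a point is interior exactly when all three are positive.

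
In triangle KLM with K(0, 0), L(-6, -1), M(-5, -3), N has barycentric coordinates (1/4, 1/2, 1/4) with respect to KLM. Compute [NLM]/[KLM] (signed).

The signed ratio [NLM]/[KLM] equals the barycentric coordinate of N at vertex K, which is 1/4.

1/4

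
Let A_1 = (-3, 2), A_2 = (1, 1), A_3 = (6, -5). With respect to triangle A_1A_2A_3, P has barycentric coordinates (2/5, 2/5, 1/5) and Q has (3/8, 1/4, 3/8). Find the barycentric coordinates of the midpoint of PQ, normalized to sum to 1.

Since both coordinate triples sum to 1, the midpoint's barycentrics are the componentwise average.
(2/5+3/8)/2 = 31/80; similarly 13/40 and 23/80.

(31/80, 13/40, 23/80)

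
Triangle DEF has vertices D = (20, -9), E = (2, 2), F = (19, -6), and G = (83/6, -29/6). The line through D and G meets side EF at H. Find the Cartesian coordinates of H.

(23/3, -2/3)

Barycentric coordinates of G with respect to DEF: (1/2, 1/3, 1/6).
On side EF the D-coordinate is zero; dropping G's D-weight 1/2 and renormalizing the remaining 1/3 : 1/6 gives weights 2/3, 1/3 on E, F.
H = (2/3)·(2, 2) + (1/3)·(19, -6) = (23/3, -2/3).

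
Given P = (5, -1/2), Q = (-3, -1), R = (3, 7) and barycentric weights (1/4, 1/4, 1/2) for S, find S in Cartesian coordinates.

S = (1/4)·P + (1/4)·Q + (1/2)·R.
x-coordinate: (1/4)·5 + (1/4)·(-3) + (1/2)·3 = 2.
y-coordinate: (1/4)·(-1/2) + (1/4)·(-1) + (1/2)·7 = 25/8.

(2, 25/8)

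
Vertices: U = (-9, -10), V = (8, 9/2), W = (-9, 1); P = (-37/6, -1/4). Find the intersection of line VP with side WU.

(-9, -6/5)

Barycentric coordinates of P with respect to UVW: (1/6, 1/6, 2/3).
On side WU the V-coordinate is zero; dropping P's V-weight 1/6 and renormalizing the remaining 2/3 : 1/6 gives weights 4/5, 1/5 on W, U.
Q = (4/5)·(-9, 1) + (1/5)·(-9, -10) = (-9, -6/5).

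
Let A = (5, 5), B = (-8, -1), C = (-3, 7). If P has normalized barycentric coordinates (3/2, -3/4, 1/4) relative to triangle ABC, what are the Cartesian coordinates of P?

P = (3/2)·A + (-3/4)·B + (1/4)·C.
x-coordinate: (3/2)·5 + (-3/4)·(-8) + (1/4)·(-3) = 51/4.
y-coordinate: (3/2)·5 + (-3/4)·(-1) + (1/4)·7 = 10.

(51/4, 10)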